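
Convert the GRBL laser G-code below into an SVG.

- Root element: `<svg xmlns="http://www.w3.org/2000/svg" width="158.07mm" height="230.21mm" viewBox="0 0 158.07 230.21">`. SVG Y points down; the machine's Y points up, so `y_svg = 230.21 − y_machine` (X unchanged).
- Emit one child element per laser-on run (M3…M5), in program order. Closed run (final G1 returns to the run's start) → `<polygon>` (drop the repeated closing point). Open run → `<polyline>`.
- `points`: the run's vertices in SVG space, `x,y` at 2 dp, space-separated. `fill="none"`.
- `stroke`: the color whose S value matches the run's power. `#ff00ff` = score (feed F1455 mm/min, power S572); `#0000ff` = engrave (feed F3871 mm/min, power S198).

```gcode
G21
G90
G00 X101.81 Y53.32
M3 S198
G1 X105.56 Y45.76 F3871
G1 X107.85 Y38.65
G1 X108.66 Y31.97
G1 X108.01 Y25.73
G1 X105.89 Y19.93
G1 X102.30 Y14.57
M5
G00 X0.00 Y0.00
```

Machine Y-up, SVG Y-down with viewBox height 230.21, so y_svg = 230.21 − y_machine; X carries over. Every run uses S198, so all elements get stroke `#0000ff` (engrave).

Run 1: The run is open, so emit a `<polyline>` with points (Y-flipped): 101.81,176.89 105.56,184.45 107.85,191.56 108.66,198.24 108.01,204.48 105.89,210.28 102.30,215.64.

<svg xmlns="http://www.w3.org/2000/svg" width="158.07mm" height="230.21mm" viewBox="0 0 158.07 230.21">
  <polyline points="101.81,176.89 105.56,184.45 107.85,191.56 108.66,198.24 108.01,204.48 105.89,210.28 102.30,215.64" fill="none" stroke="#0000ff"/>
</svg>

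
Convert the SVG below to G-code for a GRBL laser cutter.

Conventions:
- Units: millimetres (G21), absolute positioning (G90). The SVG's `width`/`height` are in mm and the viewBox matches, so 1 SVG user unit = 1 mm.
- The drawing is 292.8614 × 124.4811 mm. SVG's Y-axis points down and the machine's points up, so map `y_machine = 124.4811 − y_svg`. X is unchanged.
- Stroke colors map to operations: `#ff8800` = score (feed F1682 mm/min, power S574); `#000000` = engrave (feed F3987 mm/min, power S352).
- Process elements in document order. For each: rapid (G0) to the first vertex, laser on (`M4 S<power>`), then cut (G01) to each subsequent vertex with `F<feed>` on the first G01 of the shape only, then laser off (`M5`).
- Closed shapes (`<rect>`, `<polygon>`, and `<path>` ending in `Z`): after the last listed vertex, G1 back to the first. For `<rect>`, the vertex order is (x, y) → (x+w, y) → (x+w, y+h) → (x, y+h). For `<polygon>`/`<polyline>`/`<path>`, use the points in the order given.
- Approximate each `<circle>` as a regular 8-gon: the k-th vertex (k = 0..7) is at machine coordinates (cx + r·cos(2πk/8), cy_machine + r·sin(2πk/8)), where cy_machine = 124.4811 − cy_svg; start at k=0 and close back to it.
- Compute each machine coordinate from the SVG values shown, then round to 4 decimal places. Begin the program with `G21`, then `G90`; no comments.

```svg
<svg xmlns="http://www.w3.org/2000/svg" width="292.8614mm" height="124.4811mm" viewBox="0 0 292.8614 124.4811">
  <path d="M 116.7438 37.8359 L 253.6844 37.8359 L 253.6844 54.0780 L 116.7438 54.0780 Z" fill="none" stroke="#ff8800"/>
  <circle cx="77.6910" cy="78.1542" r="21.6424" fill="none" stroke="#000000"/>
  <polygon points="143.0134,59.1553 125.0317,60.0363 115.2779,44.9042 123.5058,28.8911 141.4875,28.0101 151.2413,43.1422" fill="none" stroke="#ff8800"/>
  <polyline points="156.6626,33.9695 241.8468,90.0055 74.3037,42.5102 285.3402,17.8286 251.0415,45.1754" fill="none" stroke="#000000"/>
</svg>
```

G21
G90
G0 X116.7438 Y86.6452
M4 S574
G01 X253.6844 Y86.6452 F1682
G01 X253.6844 Y70.4031
G01 X116.7438 Y70.4031
G01 X116.7438 Y86.6452
M5
G0 X99.3334 Y46.3269
M4 S352
G01 X92.9945 Y61.6304 F3987
G01 X77.6910 Y67.9693
G01 X62.3875 Y61.6304
G01 X56.0486 Y46.3269
G01 X62.3875 Y31.0234
G01 X77.6910 Y24.6845
G01 X92.9945 Y31.0234
G01 X99.3334 Y46.3269
M5
G0 X143.0134 Y65.3258
M4 S574
G01 X125.0317 Y64.4448 F1682
G01 X115.2779 Y79.5769
G01 X123.5058 Y95.5900
G01 X141.4875 Y96.4710
G01 X151.2413 Y81.3389
G01 X143.0134 Y65.3258
M5
G0 X156.6626 Y90.5116
M4 S352
G01 X241.8468 Y34.4756 F3987
G01 X74.3037 Y81.9709
G01 X285.3402 Y106.6525
G01 X251.0415 Y79.3057
M5

1 u = 1 mm; y_m = 124.4811 − y.

[1] `<path>` rectangle, #ff8800→score S574 F1682: (116.7438,86.6452) → (253.6844,86.6452) → (253.6844,70.4031) → (116.7438,70.4031) → (116.7438,86.6452) (closed)

[2] `<circle>` circle, #000000→engrave S352 F3987: (99.3334,46.3269) → (92.9945,61.6304) → (77.6910,67.9693) → (62.3875,61.6304) → (56.0486,46.3269) → (62.3875,31.0234) → (77.6910,24.6845) → (92.9945,31.0234) → (99.3334,46.3269) (closed)

[3] `<polygon>` regular polygon, #ff8800→score S574 F1682: (143.0134,65.3258) → (125.0317,64.4448) → (115.2779,79.5769) → (123.5058,95.5900) → (141.4875,96.4710) → (151.2413,81.3389) → (143.0134,65.3258) (closed)

[4] `<polyline>` open polyline, #000000→engrave S352 F3987: (156.6626,90.5116) → (241.8468,34.4756) → (74.3037,81.9709) → (285.3402,106.6525) → (251.0415,79.3057)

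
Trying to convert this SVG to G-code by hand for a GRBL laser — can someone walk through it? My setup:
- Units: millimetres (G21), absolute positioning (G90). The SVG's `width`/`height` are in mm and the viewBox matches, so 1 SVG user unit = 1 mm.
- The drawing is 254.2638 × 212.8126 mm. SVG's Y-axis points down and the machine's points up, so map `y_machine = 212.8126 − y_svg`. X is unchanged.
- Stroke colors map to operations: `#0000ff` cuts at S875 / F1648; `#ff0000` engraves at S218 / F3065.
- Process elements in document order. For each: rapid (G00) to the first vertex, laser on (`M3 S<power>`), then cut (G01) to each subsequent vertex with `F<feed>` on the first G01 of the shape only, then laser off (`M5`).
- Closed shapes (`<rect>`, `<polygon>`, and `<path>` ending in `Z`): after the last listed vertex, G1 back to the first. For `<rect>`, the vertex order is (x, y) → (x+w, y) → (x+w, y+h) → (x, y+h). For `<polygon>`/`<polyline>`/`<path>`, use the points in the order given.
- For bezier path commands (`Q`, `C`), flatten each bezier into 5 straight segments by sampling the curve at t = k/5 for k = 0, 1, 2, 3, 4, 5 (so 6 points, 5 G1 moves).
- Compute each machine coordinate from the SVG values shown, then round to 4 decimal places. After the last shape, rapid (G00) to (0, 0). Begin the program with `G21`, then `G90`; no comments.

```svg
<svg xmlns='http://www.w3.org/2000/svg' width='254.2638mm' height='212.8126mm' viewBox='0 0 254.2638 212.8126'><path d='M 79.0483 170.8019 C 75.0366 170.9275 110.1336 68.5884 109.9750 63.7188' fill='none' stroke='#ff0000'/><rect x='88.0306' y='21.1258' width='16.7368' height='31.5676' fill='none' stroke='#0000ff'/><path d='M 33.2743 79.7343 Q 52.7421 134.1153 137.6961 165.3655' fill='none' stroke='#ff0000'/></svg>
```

viewBox `0 0 254.2638 212.8126` with mm width/height → 1 unit = 1 mm. Flip: y_m = 212.8126 − y_svg.

**Shape 1** — `<path>` cubic bezier, stroke `#ff0000` → engrave (S218, F3065). Control points (SVG): P0=(79.0483,170.8019), P1=(75.0366,170.9275), P2=(110.1336,68.5884), P3=(109.9750,63.7188); sampled at t=k/5. Machine vertices: (79.0483,42.0107) → (80.7394,52.6316) → (88.2471,78.2472) → (98.0019,109.2607) → (106.4344,136.0752) → (109.9750,149.0938). Open path.

**Shape 2** — `<rect>` rectangle, stroke `#0000ff` → cut (S875, F1648). Machine vertices: (88.0306,191.6868) → (104.7674,191.6868) → (104.7674,160.1192) → (88.0306,160.1192) → (88.0306,191.6868). Closed: final G1 returns to the first vertex.

**Shape 3** — `<path>` quadratic bezier, stroke `#ff0000` → engrave (S218, F3065). Control points (SVG): P0=(33.2743,79.7343), P1=(52.7421,134.1153), P2=(137.6961,165.3655); sampled at t=k/5. Machine vertices: (33.2743,133.0783) → (43.6809,112.2511) → (59.3263,93.2744) → (80.2107,76.1482) → (106.3339,60.8724) → (137.6961,47.4471). Open path.

G21
G90
G00 X79.0483 Y42.0107
M3 S218
G01 X80.7394 Y52.6316 F3065
G01 X88.2471 Y78.2472
G01 X98.0019 Y109.2607
G01 X106.4344 Y136.0752
G01 X109.9750 Y149.0938
M5
G00 X88.0306 Y191.6868
M3 S875
G01 X104.7674 Y191.6868 F1648
G01 X104.7674 Y160.1192
G01 X88.0306 Y160.1192
G01 X88.0306 Y191.6868
M5
G00 X33.2743 Y133.0783
M3 S218
G01 X43.6809 Y112.2511 F3065
G01 X59.3263 Y93.2744
G01 X80.2107 Y76.1482
G01 X106.3339 Y60.8724
G01 X137.6961 Y47.4471
M5
G00 X0.0000 Y0.0000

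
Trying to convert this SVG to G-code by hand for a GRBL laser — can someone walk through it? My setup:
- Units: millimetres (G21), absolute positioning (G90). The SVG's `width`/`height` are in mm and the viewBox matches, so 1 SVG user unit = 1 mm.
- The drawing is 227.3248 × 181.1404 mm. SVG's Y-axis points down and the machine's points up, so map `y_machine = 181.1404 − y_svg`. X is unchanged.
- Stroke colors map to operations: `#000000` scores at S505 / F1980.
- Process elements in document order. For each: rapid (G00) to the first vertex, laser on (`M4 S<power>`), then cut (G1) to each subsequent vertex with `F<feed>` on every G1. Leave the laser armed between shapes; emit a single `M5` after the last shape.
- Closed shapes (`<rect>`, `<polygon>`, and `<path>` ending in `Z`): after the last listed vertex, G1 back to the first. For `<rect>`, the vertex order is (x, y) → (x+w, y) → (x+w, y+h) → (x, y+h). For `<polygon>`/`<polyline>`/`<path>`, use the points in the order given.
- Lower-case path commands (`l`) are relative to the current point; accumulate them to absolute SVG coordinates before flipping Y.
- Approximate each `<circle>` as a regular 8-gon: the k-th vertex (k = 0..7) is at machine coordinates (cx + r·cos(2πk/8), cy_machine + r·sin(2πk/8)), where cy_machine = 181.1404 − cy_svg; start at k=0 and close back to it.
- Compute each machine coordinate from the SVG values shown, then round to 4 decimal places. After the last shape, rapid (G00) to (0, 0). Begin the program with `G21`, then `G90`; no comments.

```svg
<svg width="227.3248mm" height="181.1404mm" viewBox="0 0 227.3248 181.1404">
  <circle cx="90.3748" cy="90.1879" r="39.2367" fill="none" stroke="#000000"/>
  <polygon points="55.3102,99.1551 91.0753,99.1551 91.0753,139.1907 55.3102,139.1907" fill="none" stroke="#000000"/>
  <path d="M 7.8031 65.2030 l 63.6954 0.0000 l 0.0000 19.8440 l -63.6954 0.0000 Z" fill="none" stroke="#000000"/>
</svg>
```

viewBox `0 0 227.3248 181.1404` with mm width/height → 1 unit = 1 mm. Flip: y_m = 181.1404 − y_svg.

**Shape 1** — `<circle>` circle, stroke `#000000` → score (S505, F1980). Machine vertices: (129.6115,90.9525) → (118.1193,118.6970) → (90.3748,130.1892) → (62.6303,118.6970) → (51.1381,90.9525) → (62.6303,63.2080) → (90.3748,51.7158) → (118.1193,63.2080) → (129.6115,90.9525). Closed: final G1 returns to the first vertex.

**Shape 2** — `<polygon>` rectangle, stroke `#000000` → score (S505, F1980). Machine vertices: (55.3102,81.9853) → (91.0753,81.9853) → (91.0753,41.9497) → (55.3102,41.9497) → (55.3102,81.9853). Closed: final G1 returns to the first vertex.

**Shape 3** — `<path>` rectangle, stroke `#000000` → score (S505, F1980). Machine vertices: (7.8031,115.9374) → (71.4985,115.9374) → (71.4985,96.0934) → (7.8031,96.0934) → (7.8031,115.9374). Closed: final G1 returns to the first vertex.

G21
G90
G00 X129.6115 Y90.9525
M4 S505
G1 X118.1193 Y118.6970 F1980
G1 X90.3748 Y130.1892 F1980
G1 X62.6303 Y118.6970 F1980
G1 X51.1381 Y90.9525 F1980
G1 X62.6303 Y63.2080 F1980
G1 X90.3748 Y51.7158 F1980
G1 X118.1193 Y63.2080 F1980
G1 X129.6115 Y90.9525 F1980
G00 X55.3102 Y81.9853
M4 S505
G1 X91.0753 Y81.9853 F1980
G1 X91.0753 Y41.9497 F1980
G1 X55.3102 Y41.9497 F1980
G1 X55.3102 Y81.9853 F1980
G00 X7.8031 Y115.9374
M4 S505
G1 X71.4985 Y115.9374 F1980
G1 X71.4985 Y96.0934 F1980
G1 X7.8031 Y96.0934 F1980
G1 X7.8031 Y115.9374 F1980
M5
G00 X0.0000 Y0.0000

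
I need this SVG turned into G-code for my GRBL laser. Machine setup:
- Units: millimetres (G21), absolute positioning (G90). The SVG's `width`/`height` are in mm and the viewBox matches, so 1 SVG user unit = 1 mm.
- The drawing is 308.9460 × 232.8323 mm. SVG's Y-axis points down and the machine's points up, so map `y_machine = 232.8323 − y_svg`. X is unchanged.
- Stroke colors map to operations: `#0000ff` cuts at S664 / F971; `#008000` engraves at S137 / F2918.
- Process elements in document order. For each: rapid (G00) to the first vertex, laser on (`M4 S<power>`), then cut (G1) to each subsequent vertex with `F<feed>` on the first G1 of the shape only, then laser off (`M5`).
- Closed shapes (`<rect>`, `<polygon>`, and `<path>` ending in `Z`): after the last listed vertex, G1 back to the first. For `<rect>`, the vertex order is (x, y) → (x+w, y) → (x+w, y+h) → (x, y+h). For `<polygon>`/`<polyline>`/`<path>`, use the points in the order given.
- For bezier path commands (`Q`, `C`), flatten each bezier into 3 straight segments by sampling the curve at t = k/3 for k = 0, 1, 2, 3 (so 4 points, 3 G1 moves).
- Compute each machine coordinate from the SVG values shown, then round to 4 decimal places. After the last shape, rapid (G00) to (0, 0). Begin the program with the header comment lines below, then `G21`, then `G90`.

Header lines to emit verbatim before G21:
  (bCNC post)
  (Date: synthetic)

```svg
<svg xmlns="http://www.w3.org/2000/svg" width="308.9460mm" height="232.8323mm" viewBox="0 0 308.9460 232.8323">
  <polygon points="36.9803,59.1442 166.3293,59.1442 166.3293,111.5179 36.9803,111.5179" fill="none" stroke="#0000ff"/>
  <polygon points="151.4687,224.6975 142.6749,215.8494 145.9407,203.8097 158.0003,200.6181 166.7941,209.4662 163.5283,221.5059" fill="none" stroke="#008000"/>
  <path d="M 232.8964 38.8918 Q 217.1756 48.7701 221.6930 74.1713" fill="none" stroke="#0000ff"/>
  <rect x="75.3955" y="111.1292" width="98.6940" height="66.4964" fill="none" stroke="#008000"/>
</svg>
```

(bCNC post)
(Date: synthetic)
G21
G90
G00 X36.9803 Y173.6881
M4 S664
G1 X166.3293 Y173.6881 F971
G1 X166.3293 Y121.3144
G1 X36.9803 Y121.3144
G1 X36.9803 Y173.6881
M5
G00 X151.4687 Y8.1348
M4 S137
G1 X142.6749 Y16.9829 F2918
G1 X145.9407 Y29.0226
G1 X158.0003 Y32.2142
G1 X166.7941 Y23.3661
G1 X163.5283 Y11.3264
G1 X151.4687 Y8.1348
M5
G00 X232.8964 Y193.9405
M4 S664
G1 X224.6646 Y185.6302 F971
G1 X220.9301 Y173.8704
G1 X221.6930 Y158.6610
M5
G00 X75.3955 Y121.7031
M4 S137
G1 X174.0895 Y121.7031 F2918
G1 X174.0895 Y55.2067
G1 X75.3955 Y55.2067
G1 X75.3955 Y121.7031
M5
G00 X0.0000 Y0.0000

viewBox `0 0 308.9460 232.8323` with mm width/height → 1 unit = 1 mm. Flip: y_m = 232.8323 − y_svg.

**Shape 1** — `<polygon>` rectangle, stroke `#0000ff` → cut (S664, F971). Machine vertices: (36.9803,173.6881) → (166.3293,173.6881) → (166.3293,121.3144) → (36.9803,121.3144) → (36.9803,173.6881). Closed: final G1 returns to the first vertex.

**Shape 2** — `<polygon>` regular polygon, stroke `#008000` → engrave (S137, F2918). Machine vertices: (151.4687,8.1348) → (142.6749,16.9829) → (145.9407,29.0226) → (158.0003,32.2142) → (166.7941,23.3661) → (163.5283,11.3264) → (151.4687,8.1348). Closed: final G1 returns to the first vertex.

**Shape 3** — `<path>` quadratic bezier, stroke `#0000ff` → cut (S664, F971). Control points (SVG): P0=(232.8964,38.8918), P1=(217.1756,48.7701), P2=(221.6930,74.1713); sampled at t=k/3. Machine vertices: (232.8964,193.9405) → (224.6646,185.6302) → (220.9301,173.8704) → (221.6930,158.6610). Open path.

**Shape 4** — `<rect>` rectangle, stroke `#008000` → engrave (S137, F2918). Machine vertices: (75.3955,121.7031) → (174.0895,121.7031) → (174.0895,55.2067) → (75.3955,55.2067) → (75.3955,121.7031). Closed: final G1 returns to the first vertex.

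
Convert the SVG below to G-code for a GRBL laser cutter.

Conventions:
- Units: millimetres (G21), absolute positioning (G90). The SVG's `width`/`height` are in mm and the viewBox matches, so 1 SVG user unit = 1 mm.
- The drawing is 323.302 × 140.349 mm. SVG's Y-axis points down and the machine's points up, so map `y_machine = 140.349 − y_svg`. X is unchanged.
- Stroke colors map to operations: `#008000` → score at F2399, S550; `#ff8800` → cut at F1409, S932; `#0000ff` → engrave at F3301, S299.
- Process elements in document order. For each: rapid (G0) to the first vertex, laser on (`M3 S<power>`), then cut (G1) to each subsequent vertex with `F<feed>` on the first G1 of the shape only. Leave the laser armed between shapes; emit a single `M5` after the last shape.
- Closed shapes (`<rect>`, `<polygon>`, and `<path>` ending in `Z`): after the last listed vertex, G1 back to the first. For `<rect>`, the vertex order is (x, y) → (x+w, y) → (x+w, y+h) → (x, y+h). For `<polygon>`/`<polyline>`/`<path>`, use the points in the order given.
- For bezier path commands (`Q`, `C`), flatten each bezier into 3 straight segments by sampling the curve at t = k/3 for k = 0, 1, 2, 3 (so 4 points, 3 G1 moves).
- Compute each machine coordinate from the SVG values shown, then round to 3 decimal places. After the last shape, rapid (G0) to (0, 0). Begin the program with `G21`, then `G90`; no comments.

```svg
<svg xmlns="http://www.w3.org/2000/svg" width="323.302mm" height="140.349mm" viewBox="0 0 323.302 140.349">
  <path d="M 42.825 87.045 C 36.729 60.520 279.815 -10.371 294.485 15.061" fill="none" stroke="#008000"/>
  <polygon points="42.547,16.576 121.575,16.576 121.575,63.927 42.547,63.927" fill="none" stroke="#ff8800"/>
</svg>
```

G21
G90
G0 X42.825 Y53.304
M3 S550
G1 X102.101 Y89.407 F2399
G1 X221.365 Y123.823
G1 X294.485 Y125.288
G0 X42.547 Y123.773
M3 S932
G1 X121.575 Y123.773 F1409
G1 X121.575 Y76.422
G1 X42.547 Y76.422
G1 X42.547 Y123.773
M5
G0 X0.000 Y0.000

Since the viewBox matches the mm dimensions, user units are millimetres directly. The only transform is the Y-flip y_m = 140.349 − y_svg.

Shape 1 is a cubic bezier drawn with `<path>`. Its stroke #008000 means score at S550, F2399. After flipping Y the toolpath is (42.825,53.304) → (102.101,89.407) → (221.365,123.823) → (294.485,125.288).

Shape 2 is a rectangle drawn with `<polygon>`. Its stroke #ff8800 means cut at S932, F1409. After flipping Y the toolpath is (42.547,123.773) → (121.575,123.773) → (121.575,76.422) → (42.547,76.422) → (42.547,123.773), returning to the start.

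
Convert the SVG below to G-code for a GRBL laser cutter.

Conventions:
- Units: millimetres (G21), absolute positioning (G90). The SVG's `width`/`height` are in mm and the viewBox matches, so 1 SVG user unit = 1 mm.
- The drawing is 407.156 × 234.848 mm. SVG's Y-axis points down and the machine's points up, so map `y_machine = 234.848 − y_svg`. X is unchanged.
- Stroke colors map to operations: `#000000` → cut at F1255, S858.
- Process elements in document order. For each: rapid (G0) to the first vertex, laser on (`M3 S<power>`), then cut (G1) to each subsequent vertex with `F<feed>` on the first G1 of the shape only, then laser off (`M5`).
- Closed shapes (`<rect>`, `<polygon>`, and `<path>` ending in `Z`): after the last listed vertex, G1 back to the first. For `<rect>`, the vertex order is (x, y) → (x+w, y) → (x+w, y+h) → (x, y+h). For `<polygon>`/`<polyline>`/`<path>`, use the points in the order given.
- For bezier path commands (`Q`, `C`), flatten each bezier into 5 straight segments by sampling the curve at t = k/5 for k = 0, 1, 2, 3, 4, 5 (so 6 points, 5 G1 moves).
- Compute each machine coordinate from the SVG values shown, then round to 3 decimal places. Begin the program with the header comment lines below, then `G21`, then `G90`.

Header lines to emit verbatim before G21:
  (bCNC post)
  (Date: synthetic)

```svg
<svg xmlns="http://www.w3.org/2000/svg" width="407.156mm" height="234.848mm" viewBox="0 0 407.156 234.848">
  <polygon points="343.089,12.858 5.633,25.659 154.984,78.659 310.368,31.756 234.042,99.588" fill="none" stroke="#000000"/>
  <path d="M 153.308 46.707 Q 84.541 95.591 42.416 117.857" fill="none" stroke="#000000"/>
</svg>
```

(bCNC post)
(Date: synthetic)
G21
G90
G0 X343.089 Y221.990
M3 S858
G1 X5.633 Y209.189 F1255
G1 X154.984 Y156.189
G1 X310.368 Y203.092
G1 X234.042 Y135.260
G1 X343.089 Y221.990
M5
G0 X153.308 Y188.141
M3 S858
G1 X126.867 Y169.652 F1255
G1 X102.557 Y153.293
G1 X80.379 Y139.063
G1 X60.332 Y126.962
G1 X42.416 Y116.991
M5

Since the viewBox matches the mm dimensions, user units are millimetres directly. The only transform is the Y-flip y_m = 234.848 − y_svg.

Shape 1 is a closed polygon drawn with `<polygon>`. Its stroke #000000 means cut at S858, F1255. After flipping Y the toolpath is (343.089,221.990) → (5.633,209.189) → (154.984,156.189) → (310.368,203.092) → (234.042,135.260) → (343.089,221.990), returning to the start.

Shape 2 is a quadratic bezier drawn with `<path>`. Its stroke #000000 means cut at S858, F1255. After flipping Y the toolpath is (153.308,188.141) → (126.867,169.652) → (102.557,153.293) → (80.379,139.063) → (60.332,126.962) → (42.416,116.991).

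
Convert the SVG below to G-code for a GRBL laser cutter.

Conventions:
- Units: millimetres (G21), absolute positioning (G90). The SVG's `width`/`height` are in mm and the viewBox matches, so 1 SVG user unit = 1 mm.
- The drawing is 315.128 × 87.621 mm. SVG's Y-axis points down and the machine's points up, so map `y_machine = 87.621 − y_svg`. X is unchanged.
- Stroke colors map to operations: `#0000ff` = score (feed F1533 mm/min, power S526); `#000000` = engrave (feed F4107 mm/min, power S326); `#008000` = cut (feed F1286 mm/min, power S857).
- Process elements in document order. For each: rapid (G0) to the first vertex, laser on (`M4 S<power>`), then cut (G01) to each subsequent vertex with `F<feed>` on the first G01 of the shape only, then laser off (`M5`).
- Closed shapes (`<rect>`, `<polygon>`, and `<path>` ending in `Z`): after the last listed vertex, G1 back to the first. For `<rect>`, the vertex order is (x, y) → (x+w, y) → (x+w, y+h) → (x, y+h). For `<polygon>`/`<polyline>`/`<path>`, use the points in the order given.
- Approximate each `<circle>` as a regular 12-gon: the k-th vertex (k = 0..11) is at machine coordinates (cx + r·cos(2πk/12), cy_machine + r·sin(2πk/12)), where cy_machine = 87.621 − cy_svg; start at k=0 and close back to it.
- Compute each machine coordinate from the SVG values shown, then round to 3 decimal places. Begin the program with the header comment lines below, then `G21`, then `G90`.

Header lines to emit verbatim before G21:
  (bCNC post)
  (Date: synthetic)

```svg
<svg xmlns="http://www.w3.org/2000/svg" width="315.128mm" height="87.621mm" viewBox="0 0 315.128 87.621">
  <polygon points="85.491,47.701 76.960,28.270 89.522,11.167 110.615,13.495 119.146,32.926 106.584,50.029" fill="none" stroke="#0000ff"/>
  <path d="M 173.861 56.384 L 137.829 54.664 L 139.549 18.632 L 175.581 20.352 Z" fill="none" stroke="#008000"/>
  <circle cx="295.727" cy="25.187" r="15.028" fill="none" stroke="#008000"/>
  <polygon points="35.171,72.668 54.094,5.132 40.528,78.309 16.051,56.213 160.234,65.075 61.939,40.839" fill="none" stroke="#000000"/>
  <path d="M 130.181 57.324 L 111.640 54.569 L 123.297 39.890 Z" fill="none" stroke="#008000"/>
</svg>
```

(bCNC post)
(Date: synthetic)
G21
G90
G0 X85.491 Y39.920
M4 S526
G01 X76.960 Y59.351 F1533
G01 X89.522 Y76.454
G01 X110.615 Y74.126
G01 X119.146 Y54.695
G01 X106.584 Y37.592
G01 X85.491 Y39.920
M5
G0 X173.861 Y31.237
M4 S857
G01 X137.829 Y32.957 F1286
G01 X139.549 Y68.989
G01 X175.581 Y67.269
G01 X173.861 Y31.237
M5
G0 X310.755 Y62.434
M4 S857
G01 X308.742 Y69.948 F1286
G01 X303.241 Y75.449
G01 X295.727 Y77.462
G01 X288.213 Y75.449
G01 X282.712 Y69.948
G01 X280.699 Y62.434
G01 X282.712 Y54.920
G01 X288.213 Y49.419
G01 X295.727 Y47.406
G01 X303.241 Y49.419
G01 X308.742 Y54.920
G01 X310.755 Y62.434
M5
G0 X35.171 Y14.953
M4 S326
G01 X54.094 Y82.489 F4107
G01 X40.528 Y9.312
G01 X16.051 Y31.408
G01 X160.234 Y22.546
G01 X61.939 Y46.782
G01 X35.171 Y14.953
M5
G0 X130.181 Y30.297
M4 S857
G01 X111.640 Y33.052 F1286
G01 X123.297 Y47.731
G01 X130.181 Y30.297
M5

1 u = 1 mm; y_m = 87.621 − y.

[1] `<polygon>` regular polygon, #0000ff→score S526 F1533: (85.491,39.920) → (76.960,59.351) → (89.522,76.454) → (110.615,74.126) → (119.146,54.695) → (106.584,37.592) → (85.491,39.920) (closed)

[2] `<path>` regular polygon, #008000→cut S857 F1286: (173.861,31.237) → (137.829,32.957) → (139.549,68.989) → (175.581,67.269) → (173.861,31.237) (closed)

[3] `<circle>` circle, #008000→cut S857 F1286: (310.755,62.434) → (308.742,69.948) → (303.241,75.449) → (295.727,77.462) → (288.213,75.449) → (282.712,69.948) → (280.699,62.434) → (282.712,54.920) → (288.213,49.419) → (295.727,47.406) → (303.241,49.419) → (308.742,54.920) → (310.755,62.434) (closed)

[4] `<polygon>` closed polygon, #000000→engrave S326 F4107: (35.171,14.953) → (54.094,82.489) → (40.528,9.312) → (16.051,31.408) → (160.234,22.546) → (61.939,46.782) → (35.171,14.953) (closed)

[5] `<path>` regular polygon, #008000→cut S857 F1286: (130.181,30.297) → (111.640,33.052) → (123.297,47.731) → (130.181,30.297) (closed)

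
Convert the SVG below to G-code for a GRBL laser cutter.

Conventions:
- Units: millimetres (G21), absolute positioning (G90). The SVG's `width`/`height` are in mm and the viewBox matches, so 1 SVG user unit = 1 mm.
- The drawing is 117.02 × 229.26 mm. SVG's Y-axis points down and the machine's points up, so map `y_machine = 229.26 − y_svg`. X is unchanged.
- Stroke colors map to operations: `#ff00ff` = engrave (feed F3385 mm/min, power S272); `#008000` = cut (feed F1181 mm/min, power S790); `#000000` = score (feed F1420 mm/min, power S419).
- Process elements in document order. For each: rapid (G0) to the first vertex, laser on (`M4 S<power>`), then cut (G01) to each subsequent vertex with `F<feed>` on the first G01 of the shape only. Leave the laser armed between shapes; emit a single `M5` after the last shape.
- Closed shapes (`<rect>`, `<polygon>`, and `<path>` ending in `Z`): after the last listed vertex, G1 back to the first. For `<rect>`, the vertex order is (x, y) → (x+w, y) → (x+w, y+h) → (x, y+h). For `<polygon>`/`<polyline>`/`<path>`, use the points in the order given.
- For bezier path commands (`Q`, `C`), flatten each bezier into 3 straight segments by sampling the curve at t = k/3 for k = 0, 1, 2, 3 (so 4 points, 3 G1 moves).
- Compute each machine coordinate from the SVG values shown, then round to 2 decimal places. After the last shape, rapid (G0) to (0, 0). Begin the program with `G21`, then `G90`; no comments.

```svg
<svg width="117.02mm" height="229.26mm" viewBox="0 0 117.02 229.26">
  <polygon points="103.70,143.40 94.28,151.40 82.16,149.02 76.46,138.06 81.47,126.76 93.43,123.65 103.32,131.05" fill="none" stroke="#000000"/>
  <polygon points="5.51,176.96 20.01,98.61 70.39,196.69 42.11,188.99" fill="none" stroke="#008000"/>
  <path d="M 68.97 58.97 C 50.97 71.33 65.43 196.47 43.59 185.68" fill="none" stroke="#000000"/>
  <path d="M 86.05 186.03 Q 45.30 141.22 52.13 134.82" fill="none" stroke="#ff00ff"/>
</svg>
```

Since the viewBox matches the mm dimensions, user units are millimetres directly. The only transform is the Y-flip y_m = 229.26 − y_svg.

Shape 1 is a regular polygon drawn with `<polygon>`. Its stroke #000000 means score at S419, F1420. After flipping Y the toolpath is (103.70,85.86) → (94.28,77.86) → (82.16,80.24) → (76.46,91.20) → (81.47,102.50) → (93.43,105.61) → (103.32,98.21) → (103.70,85.86), returning to the start.

Shape 2 is a closed polygon drawn with `<polygon>`. Its stroke #008000 means cut at S790, F1181. After flipping Y the toolpath is (5.51,52.30) → (20.01,130.65) → (70.39,32.57) → (42.11,40.27) → (5.51,52.30), returning to the start.

Shape 3 is a cubic bezier drawn with `<path>`. Its stroke #000000 means score at S419, F1420. After flipping Y the toolpath is (68.97,170.29) → (59.24,129.55) → (55.88,68.89) → (43.59,43.58).

Shape 4 is a quadratic bezier drawn with `<path>`. Its stroke #ff00ff means engrave at S272, F3385. After flipping Y the toolpath is (86.05,43.23) → (64.17,68.84) → (52.86,85.91) → (52.13,94.44).

G21
G90
G0 X103.70 Y85.86
M4 S419
G01 X94.28 Y77.86 F1420
G01 X82.16 Y80.24
G01 X76.46 Y91.20
G01 X81.47 Y102.50
G01 X93.43 Y105.61
G01 X103.32 Y98.21
G01 X103.70 Y85.86
G0 X5.51 Y52.30
M4 S790
G01 X20.01 Y130.65 F1181
G01 X70.39 Y32.57
G01 X42.11 Y40.27
G01 X5.51 Y52.30
G0 X68.97 Y170.29
M4 S419
G01 X59.24 Y129.55 F1420
G01 X55.88 Y68.89
G01 X43.59 Y43.58
G0 X86.05 Y43.23
M4 S272
G01 X64.17 Y68.84 F3385
G01 X52.86 Y85.91
G01 X52.13 Y94.44
M5
G0 X0.00 Y0.00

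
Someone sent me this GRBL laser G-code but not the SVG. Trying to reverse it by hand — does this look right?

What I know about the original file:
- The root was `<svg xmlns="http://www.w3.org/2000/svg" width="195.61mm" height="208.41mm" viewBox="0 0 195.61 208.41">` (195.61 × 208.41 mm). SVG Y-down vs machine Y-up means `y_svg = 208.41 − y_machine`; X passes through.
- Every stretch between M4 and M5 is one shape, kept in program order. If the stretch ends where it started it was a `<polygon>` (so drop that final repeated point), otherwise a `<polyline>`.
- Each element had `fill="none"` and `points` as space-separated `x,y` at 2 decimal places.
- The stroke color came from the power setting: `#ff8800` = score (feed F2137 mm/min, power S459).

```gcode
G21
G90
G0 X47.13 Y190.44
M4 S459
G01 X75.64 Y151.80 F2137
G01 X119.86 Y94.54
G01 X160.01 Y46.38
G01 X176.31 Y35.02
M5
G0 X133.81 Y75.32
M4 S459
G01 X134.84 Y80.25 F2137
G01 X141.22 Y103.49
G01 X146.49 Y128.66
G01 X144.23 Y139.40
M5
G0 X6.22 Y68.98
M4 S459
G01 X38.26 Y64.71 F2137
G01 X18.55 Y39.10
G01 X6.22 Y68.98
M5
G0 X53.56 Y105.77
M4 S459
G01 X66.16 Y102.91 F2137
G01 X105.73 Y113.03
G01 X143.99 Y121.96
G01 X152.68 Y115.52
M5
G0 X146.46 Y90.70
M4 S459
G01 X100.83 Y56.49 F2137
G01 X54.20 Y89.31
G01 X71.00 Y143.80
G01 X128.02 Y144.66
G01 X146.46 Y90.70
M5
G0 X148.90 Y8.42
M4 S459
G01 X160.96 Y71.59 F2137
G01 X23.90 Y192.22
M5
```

Each laser-on run becomes one SVG element. Flip Y back into SVG space with y_svg = 208.41 − y_machine. Every run uses S459, so all elements get stroke `#ff8800` (score).

Run 1: The run is open, so emit a `<polyline>` with points (Y-flipped): 47.13,17.97 75.64,56.61 119.86,113.87 160.01,162.03 176.31,173.39.

Run 2: The run is open, so emit a `<polyline>` with points (Y-flipped): 133.81,133.09 134.84,128.16 141.22,104.92 146.49,79.75 144.23,69.01.

Run 3: The run returns to its start, so emit a `<polygon>` with points (Y-flipped): 6.22,139.43 38.26,143.70 18.55,169.31.

Run 4: The run is open, so emit a `<polyline>` with points (Y-flipped): 53.56,102.64 66.16,105.50 105.73,95.38 143.99,86.45 152.68,92.89.

Run 5: The run returns to its start, so emit a `<polygon>` with points (Y-flipped): 146.46,117.71 100.83,151.92 54.20,119.10 71.00,64.61 128.02,63.75.

Run 6: The run is open, so emit a `<polyline>` with points (Y-flipped): 148.90,199.99 160.96,136.82 23.90,16.19.

<svg xmlns="http://www.w3.org/2000/svg" width="195.61mm" height="208.41mm" viewBox="0 0 195.61 208.41">
  <polyline points="47.13,17.97 75.64,56.61 119.86,113.87 160.01,162.03 176.31,173.39" fill="none" stroke="#ff8800"/>
  <polyline points="133.81,133.09 134.84,128.16 141.22,104.92 146.49,79.75 144.23,69.01" fill="none" stroke="#ff8800"/>
  <polygon points="6.22,139.43 38.26,143.70 18.55,169.31" fill="none" stroke="#ff8800"/>
  <polyline points="53.56,102.64 66.16,105.50 105.73,95.38 143.99,86.45 152.68,92.89" fill="none" stroke="#ff8800"/>
  <polygon points="146.46,117.71 100.83,151.92 54.20,119.10 71.00,64.61 128.02,63.75" fill="none" stroke="#ff8800"/>
  <polyline points="148.90,199.99 160.96,136.82 23.90,16.19" fill="none" stroke="#ff8800"/>
</svg>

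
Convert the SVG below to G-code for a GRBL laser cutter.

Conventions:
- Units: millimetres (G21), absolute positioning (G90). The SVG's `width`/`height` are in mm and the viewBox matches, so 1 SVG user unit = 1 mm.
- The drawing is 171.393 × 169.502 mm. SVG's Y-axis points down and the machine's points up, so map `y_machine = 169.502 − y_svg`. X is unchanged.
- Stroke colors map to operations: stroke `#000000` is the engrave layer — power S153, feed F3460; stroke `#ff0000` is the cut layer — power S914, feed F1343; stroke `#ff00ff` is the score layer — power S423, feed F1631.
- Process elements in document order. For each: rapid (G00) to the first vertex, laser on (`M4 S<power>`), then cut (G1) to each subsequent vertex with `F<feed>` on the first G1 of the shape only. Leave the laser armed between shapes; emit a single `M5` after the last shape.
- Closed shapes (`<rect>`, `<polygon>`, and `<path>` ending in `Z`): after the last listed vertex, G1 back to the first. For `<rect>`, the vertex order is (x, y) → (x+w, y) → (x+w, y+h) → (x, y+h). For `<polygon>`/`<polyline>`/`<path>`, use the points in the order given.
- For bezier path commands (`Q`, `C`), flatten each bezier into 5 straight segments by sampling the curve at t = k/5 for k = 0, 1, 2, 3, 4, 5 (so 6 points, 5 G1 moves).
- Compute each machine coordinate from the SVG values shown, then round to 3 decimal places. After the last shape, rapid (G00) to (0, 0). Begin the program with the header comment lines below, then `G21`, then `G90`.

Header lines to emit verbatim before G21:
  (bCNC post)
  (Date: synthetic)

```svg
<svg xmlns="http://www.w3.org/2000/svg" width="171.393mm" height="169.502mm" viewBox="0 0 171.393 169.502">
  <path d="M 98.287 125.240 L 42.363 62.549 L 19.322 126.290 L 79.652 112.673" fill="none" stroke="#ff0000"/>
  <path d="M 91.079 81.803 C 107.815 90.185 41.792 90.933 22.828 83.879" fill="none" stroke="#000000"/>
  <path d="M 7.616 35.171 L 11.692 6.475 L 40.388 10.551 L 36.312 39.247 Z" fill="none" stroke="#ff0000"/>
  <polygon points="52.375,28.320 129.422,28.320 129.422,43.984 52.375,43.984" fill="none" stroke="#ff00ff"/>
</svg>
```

viewBox `0 0 171.393 169.502` with mm width/height → 1 unit = 1 mm. Flip: y_m = 169.502 − y_svg.

**Shape 1** — `<path>` open polyline, stroke `#ff0000` → cut (S914, F1343). Machine vertices: (98.287,44.262) → (42.363,106.953) → (19.322,43.212) → (79.652,56.829). Open path.

**Shape 2** — `<path>` cubic bezier, stroke `#000000` → engrave (S153, F3460). Control points (SVG): P0=(91.079,81.803), P1=(107.815,90.185), P2=(41.792,90.933), P3=(22.828,83.879); sampled at t=k/5. Machine vertices: (91.079,87.699) → (92.228,83.587) → (79.746,81.316) → (59.865,80.892) → (38.815,82.325) → (22.828,85.623). Open path.

**Shape 3** — `<path>` regular polygon, stroke `#ff0000` → cut (S914, F1343). Machine vertices: (7.616,134.331) → (11.692,163.027) → (40.388,158.951) → (36.312,130.255) → (7.616,134.331). Closed: final G1 returns to the first vertex.

**Shape 4** — `<polygon>` rectangle, stroke `#ff00ff` → score (S423, F1631). Machine vertices: (52.375,141.182) → (129.422,141.182) → (129.422,125.518) → (52.375,125.518) → (52.375,141.182). Closed: final G1 returns to the first vertex.

(bCNC post)
(Date: synthetic)
G21
G90
G00 X98.287 Y44.262
M4 S914
G1 X42.363 Y106.953 F1343
G1 X19.322 Y43.212
G1 X79.652 Y56.829
G00 X91.079 Y87.699
M4 S153
G1 X92.228 Y83.587 F3460
G1 X79.746 Y81.316
G1 X59.865 Y80.892
G1 X38.815 Y82.325
G1 X22.828 Y85.623
G00 X7.616 Y134.331
M4 S914
G1 X11.692 Y163.027 F1343
G1 X40.388 Y158.951
G1 X36.312 Y130.255
G1 X7.616 Y134.331
G00 X52.375 Y141.182
M4 S423
G1 X129.422 Y141.182 F1631
G1 X129.422 Y125.518
G1 X52.375 Y125.518
G1 X52.375 Y141.182
M5
G00 X0.000 Y0.000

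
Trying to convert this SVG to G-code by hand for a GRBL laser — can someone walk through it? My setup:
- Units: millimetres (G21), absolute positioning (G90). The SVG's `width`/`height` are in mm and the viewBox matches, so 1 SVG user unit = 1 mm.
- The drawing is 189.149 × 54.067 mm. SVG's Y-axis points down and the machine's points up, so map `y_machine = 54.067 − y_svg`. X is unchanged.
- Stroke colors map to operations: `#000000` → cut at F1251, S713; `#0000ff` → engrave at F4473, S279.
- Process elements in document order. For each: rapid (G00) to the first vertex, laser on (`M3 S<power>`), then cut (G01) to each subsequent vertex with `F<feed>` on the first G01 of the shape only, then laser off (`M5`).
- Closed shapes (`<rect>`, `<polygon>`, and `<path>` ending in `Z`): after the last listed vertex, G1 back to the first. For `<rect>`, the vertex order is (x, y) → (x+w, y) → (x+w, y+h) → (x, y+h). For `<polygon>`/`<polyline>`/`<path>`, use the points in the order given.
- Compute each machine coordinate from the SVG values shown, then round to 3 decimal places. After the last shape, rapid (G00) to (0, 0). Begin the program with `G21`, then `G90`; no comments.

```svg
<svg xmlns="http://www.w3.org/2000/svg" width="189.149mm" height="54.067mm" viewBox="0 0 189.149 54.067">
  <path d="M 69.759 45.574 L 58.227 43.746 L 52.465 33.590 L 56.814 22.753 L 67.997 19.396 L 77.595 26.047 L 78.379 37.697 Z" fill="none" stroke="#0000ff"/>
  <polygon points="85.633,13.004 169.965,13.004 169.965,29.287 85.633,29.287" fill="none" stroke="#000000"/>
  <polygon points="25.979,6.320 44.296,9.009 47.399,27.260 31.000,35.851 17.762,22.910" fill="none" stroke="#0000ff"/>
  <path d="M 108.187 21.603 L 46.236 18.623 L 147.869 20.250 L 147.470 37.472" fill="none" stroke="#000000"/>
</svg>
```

G21
G90
G00 X69.759 Y8.493
M3 S279
G01 X58.227 Y10.321 F4473
G01 X52.465 Y20.477
G01 X56.814 Y31.314
G01 X67.997 Y34.671
G01 X77.595 Y28.020
G01 X78.379 Y16.370
G01 X69.759 Y8.493
M5
G00 X85.633 Y41.063
M3 S713
G01 X169.965 Y41.063 F1251
G01 X169.965 Y24.780
G01 X85.633 Y24.780
G01 X85.633 Y41.063
M5
G00 X25.979 Y47.747
M3 S279
G01 X44.296 Y45.058 F4473
G01 X47.399 Y26.807
G01 X31.000 Y18.216
G01 X17.762 Y31.157
G01 X25.979 Y47.747
M5
G00 X108.187 Y32.464
M3 S713
G01 X46.236 Y35.444 F1251
G01 X147.869 Y33.817
G01 X147.470 Y16.595
M5
G00 X0.000 Y0.000

Since the viewBox matches the mm dimensions, user units are millimetres directly. The only transform is the Y-flip y_m = 54.067 − y_svg.

Shape 1 is a regular polygon drawn with `<path>`. Its stroke #0000ff means engrave at S279, F4473. After flipping Y the toolpath is (69.759,8.493) → (58.227,10.321) → (52.465,20.477) → (56.814,31.314) → (67.997,34.671) → (77.595,28.020) → (78.379,16.370) → (69.759,8.493), returning to the start.

Shape 2 is a rectangle drawn with `<polygon>`. Its stroke #000000 means cut at S713, F1251. After flipping Y the toolpath is (85.633,41.063) → (169.965,41.063) → (169.965,24.780) → (85.633,24.780) → (85.633,41.063), returning to the start.

Shape 3 is a regular polygon drawn with `<polygon>`. Its stroke #0000ff means engrave at S279, F4473. After flipping Y the toolpath is (25.979,47.747) → (44.296,45.058) → (47.399,26.807) → (31.000,18.216) → (17.762,31.157) → (25.979,47.747), returning to the start.

Shape 4 is a open polyline drawn with `<path>`. Its stroke #000000 means cut at S713, F1251. After flipping Y the toolpath is (108.187,32.464) → (46.236,35.444) → (147.869,33.817) → (147.470,16.595).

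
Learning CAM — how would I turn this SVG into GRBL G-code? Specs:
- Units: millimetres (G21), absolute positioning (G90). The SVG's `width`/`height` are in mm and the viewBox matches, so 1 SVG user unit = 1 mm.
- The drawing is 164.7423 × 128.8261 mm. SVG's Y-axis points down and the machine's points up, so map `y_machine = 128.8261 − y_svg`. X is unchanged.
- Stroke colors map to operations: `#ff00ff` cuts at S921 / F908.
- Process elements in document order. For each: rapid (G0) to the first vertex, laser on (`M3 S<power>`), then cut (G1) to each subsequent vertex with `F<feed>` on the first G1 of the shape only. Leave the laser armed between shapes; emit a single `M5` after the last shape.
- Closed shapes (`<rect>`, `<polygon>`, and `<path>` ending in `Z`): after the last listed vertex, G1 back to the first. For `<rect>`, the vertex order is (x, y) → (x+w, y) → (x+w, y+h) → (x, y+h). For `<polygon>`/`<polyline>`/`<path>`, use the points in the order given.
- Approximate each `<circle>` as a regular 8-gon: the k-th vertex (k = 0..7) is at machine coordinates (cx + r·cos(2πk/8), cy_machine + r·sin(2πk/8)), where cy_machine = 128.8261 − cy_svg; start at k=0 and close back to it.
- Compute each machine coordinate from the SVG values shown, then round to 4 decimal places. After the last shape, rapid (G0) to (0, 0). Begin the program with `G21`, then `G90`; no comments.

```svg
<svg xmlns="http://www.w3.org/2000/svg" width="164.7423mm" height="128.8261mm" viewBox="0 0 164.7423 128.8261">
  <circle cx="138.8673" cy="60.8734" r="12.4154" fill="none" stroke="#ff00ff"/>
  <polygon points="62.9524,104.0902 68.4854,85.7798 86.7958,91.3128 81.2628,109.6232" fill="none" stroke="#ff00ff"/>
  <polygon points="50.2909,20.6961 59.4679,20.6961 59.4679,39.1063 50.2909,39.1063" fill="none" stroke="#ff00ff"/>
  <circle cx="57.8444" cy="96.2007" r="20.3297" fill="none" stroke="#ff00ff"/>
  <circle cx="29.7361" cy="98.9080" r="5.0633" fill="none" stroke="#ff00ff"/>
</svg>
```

Since the viewBox matches the mm dimensions, user units are millimetres directly. The only transform is the Y-flip y_m = 128.8261 − y_svg.

Shape 1 is a circle drawn with `<circle>`. Its stroke #ff00ff means cut at S921, F908. After flipping Y the toolpath is (151.2827,67.9527) → (147.6463,76.7317) → (138.8673,80.3681) → (130.0883,76.7317) → (126.4519,67.9527) → (130.0883,59.1737) → (138.8673,55.5373) → (147.6463,59.1737) → (151.2827,67.9527), returning to the start.

Shape 2 is a regular polygon drawn with `<polygon>`. Its stroke #ff00ff means cut at S921, F908. After flipping Y the toolpath is (62.9524,24.7359) → (68.4854,43.0463) → (86.7958,37.5133) → (81.2628,19.2029) → (62.9524,24.7359), returning to the start.

Shape 3 is a rectangle drawn with `<polygon>`. Its stroke #ff00ff means cut at S921, F908. After flipping Y the toolpath is (50.2909,108.1300) → (59.4679,108.1300) → (59.4679,89.7198) → (50.2909,89.7198) → (50.2909,108.1300), returning to the start.

Shape 4 is a circle drawn with `<circle>`. Its stroke #ff00ff means cut at S921, F908. After flipping Y the toolpath is (78.1741,32.6254) → (72.2197,47.0007) → (57.8444,52.9551) → (43.4691,47.0007) → (37.5147,32.6254) → (43.4691,18.2501) → (57.8444,12.2957) → (72.2197,18.2501) → (78.1741,32.6254), returning to the start.

Shape 5 is a circle drawn with `<circle>`. Its stroke #ff00ff means cut at S921, F908. After flipping Y the toolpath is (34.7994,29.9181) → (33.3164,33.4984) → (29.7361,34.9814) → (26.1558,33.4984) → (24.6728,29.9181) → (26.1558,26.3378) → (29.7361,24.8548) → (33.3164,26.3378) → (34.7994,29.9181), returning to the start.

G21
G90
G0 X151.2827 Y67.9527
M3 S921
G1 X147.6463 Y76.7317 F908
G1 X138.8673 Y80.3681
G1 X130.0883 Y76.7317
G1 X126.4519 Y67.9527
G1 X130.0883 Y59.1737
G1 X138.8673 Y55.5373
G1 X147.6463 Y59.1737
G1 X151.2827 Y67.9527
G0 X62.9524 Y24.7359
M3 S921
G1 X68.4854 Y43.0463 F908
G1 X86.7958 Y37.5133
G1 X81.2628 Y19.2029
G1 X62.9524 Y24.7359
G0 X50.2909 Y108.1300
M3 S921
G1 X59.4679 Y108.1300 F908
G1 X59.4679 Y89.7198
G1 X50.2909 Y89.7198
G1 X50.2909 Y108.1300
G0 X78.1741 Y32.6254
M3 S921
G1 X72.2197 Y47.0007 F908
G1 X57.8444 Y52.9551
G1 X43.4691 Y47.0007
G1 X37.5147 Y32.6254
G1 X43.4691 Y18.2501
G1 X57.8444 Y12.2957
G1 X72.2197 Y18.2501
G1 X78.1741 Y32.6254
G0 X34.7994 Y29.9181
M3 S921
G1 X33.3164 Y33.4984 F908
G1 X29.7361 Y34.9814
G1 X26.1558 Y33.4984
G1 X24.6728 Y29.9181
G1 X26.1558 Y26.3378
G1 X29.7361 Y24.8548
G1 X33.3164 Y26.3378
G1 X34.7994 Y29.9181
M5
G0 X0.0000 Y0.0000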